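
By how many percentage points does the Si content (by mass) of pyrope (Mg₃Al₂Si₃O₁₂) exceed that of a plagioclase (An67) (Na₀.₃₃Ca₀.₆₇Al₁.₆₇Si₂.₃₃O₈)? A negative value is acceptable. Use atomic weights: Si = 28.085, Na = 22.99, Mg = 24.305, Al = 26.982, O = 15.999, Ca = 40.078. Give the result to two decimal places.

Si in Mg₃Al₂Si₃O₁₂: molar mass 403.122 g/mol; 3×28.085 = 84.255 g → 20.90 wt%.
Si in Na₀.₃₃Ca₀.₆₇Al₁.₆₇Si₂.₃₃O₈: molar mass 272.929 g/mol; 2.33×28.085 = 65.438 g → 23.98 wt%.
Difference = 20.90 − 23.98 = -3.08 percentage points.

-3.08 percentage points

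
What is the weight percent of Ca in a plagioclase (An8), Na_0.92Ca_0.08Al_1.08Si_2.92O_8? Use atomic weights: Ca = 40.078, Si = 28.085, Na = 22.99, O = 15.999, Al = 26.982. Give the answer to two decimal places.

Molar mass of Na_0.92Ca_0.08Al_1.08Si_2.92O_8: 0.92·22.99 + 0.08·40.078 + 1.08·26.982 + 2.92·28.085 + 8·15.999 = 263.498 g/mol.
Mass of Ca per formula unit: 0.08 × 40.078 = 3.206 g.
Weight fraction Ca = 3.206 / 263.498 = 0.0122.

1.22 mass %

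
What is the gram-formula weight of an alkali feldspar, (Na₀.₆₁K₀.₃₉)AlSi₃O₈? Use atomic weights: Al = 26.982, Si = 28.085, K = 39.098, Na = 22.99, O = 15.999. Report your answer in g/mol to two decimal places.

Na: 0.61 × 22.99 = 14.0239
K: 0.39 × 39.098 = 15.2482
Al: 1 × 26.982 = 26.9820
Si: 3 × 28.085 = 84.2550
O: 8 × 15.999 = 127.9920
Summing the contributions gives the formula mass.

268.50 g/mol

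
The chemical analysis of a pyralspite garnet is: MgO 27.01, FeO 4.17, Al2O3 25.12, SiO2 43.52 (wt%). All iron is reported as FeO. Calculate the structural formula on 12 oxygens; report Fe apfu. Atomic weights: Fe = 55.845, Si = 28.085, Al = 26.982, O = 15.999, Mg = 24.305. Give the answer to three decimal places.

MgO (M=40.304): mol = 0.67016; Mg = 0.67016, O = 0.67016.
FeO (M=71.844): mol = 0.05804; Fe = 0.05804, O = 0.05804.
Al2O3 (M=101.961): mol = 0.24637; Al = 0.49274, O = 0.73911.
SiO2 (M=60.083): mol = 0.72433; Si = 0.72433, O = 1.44866.
ΣO = 2.91597; factor = 12/ΣO = 4.11527.
Fe apfu = 0.05804 × 4.11527 = 0.239.

0.239 Fe apfu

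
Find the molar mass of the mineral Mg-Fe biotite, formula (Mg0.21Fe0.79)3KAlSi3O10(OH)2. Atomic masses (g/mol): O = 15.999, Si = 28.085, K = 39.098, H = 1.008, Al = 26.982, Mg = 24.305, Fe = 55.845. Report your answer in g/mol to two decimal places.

The formula mass is the sum 0.63·24.305 + 2.37·55.845 + 1·39.098 + 1·26.982 + 3·28.085 + 12·15.999 + 2·1.008.

492.00 g/mol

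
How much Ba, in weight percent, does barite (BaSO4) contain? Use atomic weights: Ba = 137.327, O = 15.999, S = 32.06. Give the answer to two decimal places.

58.84 weight percent

Formula mass = 1·137.327 + 1·32.06 + 4·15.999 = 233.383 g/mol, of which 137.327 g is Ba.
So Ba makes up 137.327/233.383 = 0.5884 of the mass, i.e. 58.84%.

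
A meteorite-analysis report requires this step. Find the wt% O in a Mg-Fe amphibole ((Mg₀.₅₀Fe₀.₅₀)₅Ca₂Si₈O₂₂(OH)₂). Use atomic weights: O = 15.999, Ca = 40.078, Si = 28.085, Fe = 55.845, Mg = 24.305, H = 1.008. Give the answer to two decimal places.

43.09 weight percent

Molar mass of (Mg₀.₅₀Fe₀.₅₀)₅Ca₂Si₈O₂₂(OH)₂: 2.50×24.305 + 2.50×55.845 + 2×40.078 + 8×28.085 + 24×15.999 + 2×1.008 = 891.203 g/mol.
Mass of O per formula unit: 24 × 15.999 = 383.976 g.
Weight fraction O = 383.976 / 891.203 = 0.4309.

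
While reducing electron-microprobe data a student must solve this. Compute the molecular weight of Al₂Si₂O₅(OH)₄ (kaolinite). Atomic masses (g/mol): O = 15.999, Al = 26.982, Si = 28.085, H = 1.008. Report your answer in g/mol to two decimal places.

258.16 g/mol

Al: 2 × 26.982 = 53.9640
Si: 2 × 28.085 = 56.1700
O: 9 × 15.999 = 143.9910
H: 4 × 1.008 = 4.0320
Summing the contributions gives the formula mass.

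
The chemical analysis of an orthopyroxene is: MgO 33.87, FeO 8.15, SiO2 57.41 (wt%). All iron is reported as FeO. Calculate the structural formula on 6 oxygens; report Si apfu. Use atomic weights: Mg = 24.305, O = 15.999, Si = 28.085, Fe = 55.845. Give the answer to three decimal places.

MgO (M=40.304): mol = 0.84036; Mg = 0.84036, O = 0.84036.
FeO (M=71.844): mol = 0.11344; Fe = 0.11344, O = 0.11344.
SiO2 (M=60.083): mol = 0.95551; Si = 0.95551, O = 1.91102.
ΣO = 2.86482; factor = 6/ΣO = 2.09437.
Si apfu = 0.95551 × 2.09437 = 2.001.

2.001 Si apfu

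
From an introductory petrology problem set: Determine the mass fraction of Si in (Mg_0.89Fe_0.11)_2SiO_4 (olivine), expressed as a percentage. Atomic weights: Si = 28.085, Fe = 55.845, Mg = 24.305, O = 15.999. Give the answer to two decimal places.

19.02 wt%

Formula mass = 1.78*24.305 + 0.22*55.845 + 1*28.085 + 4*15.999 = 147.630 g/mol, of which 28.085 g is Si.
So Si makes up 28.085/147.630 = 0.1902 of the mass, i.e. 19.02%.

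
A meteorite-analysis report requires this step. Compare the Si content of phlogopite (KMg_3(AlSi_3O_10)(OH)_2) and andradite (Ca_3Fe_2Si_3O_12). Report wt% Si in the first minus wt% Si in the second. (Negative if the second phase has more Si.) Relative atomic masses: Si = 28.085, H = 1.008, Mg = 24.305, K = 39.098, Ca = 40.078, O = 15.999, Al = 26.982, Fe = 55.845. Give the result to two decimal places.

First mineral: 84.255 g Si in 417.254 g formula = 20.19 wt% Si.
Second mineral: 84.255 g Si in 508.167 g formula = 16.58 wt% Si.
20.19% − 16.58% gives a difference of 3.61 percentage points.

3.61 percentage points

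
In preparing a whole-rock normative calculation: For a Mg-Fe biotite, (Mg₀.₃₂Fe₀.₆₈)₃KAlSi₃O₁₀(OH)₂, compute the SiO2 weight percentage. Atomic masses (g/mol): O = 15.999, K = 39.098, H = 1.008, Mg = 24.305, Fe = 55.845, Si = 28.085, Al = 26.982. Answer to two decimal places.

Formula mass = 481.596 g/mol.
3 Si → 3.0000 mol SiO2 per formula unit; M(SiO2) = 60.083, so SiO2 mass = 180.249 g.
180.249/481.596 × 100 = 37.43 wt%.

37.43 wt%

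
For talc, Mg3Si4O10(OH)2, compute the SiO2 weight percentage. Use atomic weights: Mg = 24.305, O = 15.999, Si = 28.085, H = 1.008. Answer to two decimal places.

Molar mass of Mg3Si4O10(OH)2 = 3×24.305 + 4×28.085 + 12×15.999 + 2×1.008 = 379.259 g/mol.
Each formula unit contains 4 Si, equivalent to 4/1 = 4.0000 mol SiO2.
M(SiO2) = 1×28.085 + 2×15.999 = 60.083 g/mol.
Mass of SiO2 per formula unit = 4.0000 × 60.083 = 240.332 g.
SiO2 wt% = 240.332 / 379.259 × 100 = 63.37%.

63.37 wt%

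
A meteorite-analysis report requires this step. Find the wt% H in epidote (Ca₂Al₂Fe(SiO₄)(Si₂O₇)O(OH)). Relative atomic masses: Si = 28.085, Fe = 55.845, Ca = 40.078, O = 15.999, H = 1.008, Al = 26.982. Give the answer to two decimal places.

0.21 mass %

Formula mass = 2×40.078 + 2×26.982 + 1×55.845 + 3×28.085 + 13×15.999 + 1×1.008 = 483.215 g/mol, of which 1.008 g is H.
So H makes up 1.008/483.215 = 0.0021 of the mass, i.e. 0.21%.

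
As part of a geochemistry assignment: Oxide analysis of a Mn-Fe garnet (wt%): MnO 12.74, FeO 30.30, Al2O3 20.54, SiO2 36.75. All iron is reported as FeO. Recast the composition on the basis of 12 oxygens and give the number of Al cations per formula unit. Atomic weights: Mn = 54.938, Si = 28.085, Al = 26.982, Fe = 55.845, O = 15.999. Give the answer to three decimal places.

1.990 Al apfu

12.74 wt% MnO ÷ 70.937 g/mol = 0.17960 mol, giving 0.17960 Mn and 0.17960 O.
30.30 wt% FeO ÷ 71.844 g/mol = 0.42175 mol, giving 0.42175 Fe and 0.42175 O.
20.54 wt% Al2O3 ÷ 101.961 g/mol = 0.20145 mol, giving 0.40290 Al and 0.60435 O.
36.75 wt% SiO2 ÷ 60.083 g/mol = 0.61165 mol, giving 0.61165 Si and 1.22330 O.
Oxygen sums to 2.42900; scaling by 12/2.42900 = 4.94030 puts the formula on 12 O.
Al: 0.40290 × 4.94030 = 1.990 atoms per formula unit.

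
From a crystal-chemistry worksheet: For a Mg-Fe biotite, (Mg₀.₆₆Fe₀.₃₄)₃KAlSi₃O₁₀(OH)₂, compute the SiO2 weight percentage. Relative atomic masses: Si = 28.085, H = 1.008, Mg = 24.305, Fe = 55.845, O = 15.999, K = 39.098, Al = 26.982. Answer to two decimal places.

Formula mass = 449.425 g/mol.
3 Si → 3.0000 mol SiO2 per formula unit; M(SiO2) = 60.083, so SiO2 mass = 180.249 g.
180.249/449.425 × 100 = 40.11 wt%.

40.11 wt%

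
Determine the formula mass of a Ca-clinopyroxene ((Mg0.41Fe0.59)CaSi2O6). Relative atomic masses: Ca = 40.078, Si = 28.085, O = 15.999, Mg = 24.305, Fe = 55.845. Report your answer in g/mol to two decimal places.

235.16 g/mol

M = 0.41·24.305 + 0.59·55.845 + 1·40.078 + 2·28.085 + 6·15.999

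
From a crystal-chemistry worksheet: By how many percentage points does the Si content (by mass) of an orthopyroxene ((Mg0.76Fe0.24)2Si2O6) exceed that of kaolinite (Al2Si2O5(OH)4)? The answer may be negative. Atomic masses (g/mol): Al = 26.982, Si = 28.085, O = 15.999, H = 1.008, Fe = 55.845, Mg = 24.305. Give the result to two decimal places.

4.26 percentage points

First mineral: 56.170 g Si in 215.913 g formula = 26.02 wt% Si.
Second mineral: 56.170 g Si in 258.157 g formula = 21.76 wt% Si.
26.02% − 21.76% gives a difference of 4.26 percentage points.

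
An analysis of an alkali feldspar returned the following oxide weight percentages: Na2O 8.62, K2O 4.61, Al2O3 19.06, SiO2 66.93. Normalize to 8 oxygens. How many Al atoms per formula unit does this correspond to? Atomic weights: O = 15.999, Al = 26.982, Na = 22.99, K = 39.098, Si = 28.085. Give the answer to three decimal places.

Na2O: 8.62/61.979 = 0.13908 mol → 0.27816 mol Na, 0.13908 mol O.
K2O: 4.61/94.195 = 0.04894 mol → 0.09788 mol K, 0.04894 mol O.
Al2O3: 19.06/101.961 = 0.18693 mol → 0.37386 mol Al, 0.56079 mol O.
SiO2: 66.93/60.083 = 1.11396 mol → 1.11396 mol Si, 2.22792 mol O.
Total oxygen = 2.97673 mol. Normalization factor = 8/2.97673 = 2.68751.
Al per 8 O = 0.37386 × 2.68751 = 1.005.

1.005 Al apfu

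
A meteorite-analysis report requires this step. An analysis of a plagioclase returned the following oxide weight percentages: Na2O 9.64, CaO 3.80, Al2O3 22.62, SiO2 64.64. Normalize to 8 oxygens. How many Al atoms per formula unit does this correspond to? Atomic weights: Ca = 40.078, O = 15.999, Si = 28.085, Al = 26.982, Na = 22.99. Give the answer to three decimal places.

1.167 Al apfu

9.64 wt% Na2O ÷ 61.979 g/mol = 0.15554 mol, giving 0.31108 Na and 0.15554 O.
3.80 wt% CaO ÷ 56.077 g/mol = 0.06776 mol, giving 0.06776 Ca and 0.06776 O.
22.62 wt% Al2O3 ÷ 101.961 g/mol = 0.22185 mol, giving 0.44370 Al and 0.66555 O.
64.64 wt% SiO2 ÷ 60.083 g/mol = 1.07585 mol, giving 1.07585 Si and 2.15170 O.
Oxygen sums to 3.04055; scaling by 8/3.04055 = 2.63110 puts the formula on 8 O.
Al: 0.44370 × 2.63110 = 1.167 atoms per formula unit.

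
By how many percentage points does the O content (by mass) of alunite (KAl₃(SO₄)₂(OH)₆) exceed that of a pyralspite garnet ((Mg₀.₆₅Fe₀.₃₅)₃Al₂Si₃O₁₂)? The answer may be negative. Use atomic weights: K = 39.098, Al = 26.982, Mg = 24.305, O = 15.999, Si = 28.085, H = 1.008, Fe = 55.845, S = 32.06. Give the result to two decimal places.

O in KAl₃(SO₄)₂(OH)₆: molar mass 414.198 g/mol; 14×15.999 = 223.986 g → 54.08 wt%.
O in (Mg₀.₆₅Fe₀.₃₅)₃Al₂Si₃O₁₂: molar mass 436.239 g/mol; 12×15.999 = 191.988 g → 44.01 wt%.
Difference = 54.08 − 44.01 = 10.07 percentage points.

10.07 percentage points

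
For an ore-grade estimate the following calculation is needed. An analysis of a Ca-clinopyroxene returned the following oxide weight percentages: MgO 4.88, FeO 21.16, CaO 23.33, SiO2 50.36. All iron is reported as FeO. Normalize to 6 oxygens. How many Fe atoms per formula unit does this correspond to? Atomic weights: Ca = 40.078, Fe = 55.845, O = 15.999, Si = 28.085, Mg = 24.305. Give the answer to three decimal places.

0.705 Fe apfu

MgO (M=40.304): mol = 0.12108; Mg = 0.12108, O = 0.12108.
FeO (M=71.844): mol = 0.29453; Fe = 0.29453, O = 0.29453.
CaO (M=56.077): mol = 0.41604; Ca = 0.41604, O = 0.41604.
SiO2 (M=60.083): mol = 0.83817; Si = 0.83817, O = 1.67634.
ΣO = 2.50799; factor = 6/ΣO = 2.39235.
Fe apfu = 0.29453 × 2.39235 = 0.705.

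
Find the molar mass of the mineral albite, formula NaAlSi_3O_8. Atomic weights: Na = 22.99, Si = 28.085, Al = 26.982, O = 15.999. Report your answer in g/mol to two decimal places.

262.22 g/mol

Na: 1 × 22.99 = 22.9900
Al: 1 × 26.982 = 26.9820
Si: 3 × 28.085 = 84.2550
O: 8 × 15.999 = 127.9920
Summing the contributions gives the formula mass.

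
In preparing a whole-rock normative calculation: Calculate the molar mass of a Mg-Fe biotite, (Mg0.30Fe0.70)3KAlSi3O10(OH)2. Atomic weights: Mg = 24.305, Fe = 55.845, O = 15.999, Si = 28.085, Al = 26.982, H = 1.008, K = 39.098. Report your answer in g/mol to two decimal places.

483.49 g/mol

M = 0.90·24.305 + 2.10·55.845 + 1·39.098 + 1·26.982 + 3·28.085 + 12·15.999 + 2·1.008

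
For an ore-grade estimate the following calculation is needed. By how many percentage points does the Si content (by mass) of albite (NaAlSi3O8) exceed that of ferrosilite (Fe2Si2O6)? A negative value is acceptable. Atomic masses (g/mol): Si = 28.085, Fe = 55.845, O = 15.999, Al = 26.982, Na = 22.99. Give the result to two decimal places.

10.84 percentage points

M(NaAlSi3O8) = 262.219 g/mol, so wt% Si = 84.255/262.219 × 100 = 32.13%.
M(Fe2Si2O6) = 263.854 g/mol, so wt% Si = 56.170/263.854 × 100 = 21.29%.
32.13 − 21.29 = 10.84 pp.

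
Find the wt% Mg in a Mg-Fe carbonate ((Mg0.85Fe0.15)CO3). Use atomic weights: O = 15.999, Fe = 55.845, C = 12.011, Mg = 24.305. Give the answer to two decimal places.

23.20 mass %

M((Mg0.85Fe0.15)CO3) = 89.044 g/mol.
Mg contributes 0.85 × 24.305 = 20.659 g per mole.
20.659/89.044 = 0.2320 → 23.20%.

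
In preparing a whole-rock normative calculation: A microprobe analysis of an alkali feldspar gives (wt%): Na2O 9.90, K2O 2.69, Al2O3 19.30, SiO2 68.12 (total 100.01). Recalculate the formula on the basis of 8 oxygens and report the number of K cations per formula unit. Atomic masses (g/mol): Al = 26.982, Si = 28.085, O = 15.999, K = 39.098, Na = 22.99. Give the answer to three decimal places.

Na2O: 9.90/61.979 = 0.15973 mol → 0.31946 mol Na, 0.15973 mol O.
K2O: 2.69/94.195 = 0.02856 mol → 0.05712 mol K, 0.02856 mol O.
Al2O3: 19.30/101.961 = 0.18929 mol → 0.37858 mol Al, 0.56787 mol O.
SiO2: 68.12/60.083 = 1.13376 mol → 1.13376 mol Si, 2.26752 mol O.
Total oxygen = 3.02368 mol. Normalization factor = 8/3.02368 = 2.64578.
K per 8 O = 0.05712 × 2.64578 = 0.151.

0.151 K apfu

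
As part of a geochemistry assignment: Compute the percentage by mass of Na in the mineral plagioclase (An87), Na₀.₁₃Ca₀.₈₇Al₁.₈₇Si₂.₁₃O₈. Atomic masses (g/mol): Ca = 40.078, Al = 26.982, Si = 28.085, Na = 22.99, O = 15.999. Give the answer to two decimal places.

Formula mass = 0.13·22.99 + 0.87·40.078 + 1.87·26.982 + 2.13·28.085 + 8·15.999 = 276.126 g/mol, of which 2.989 g is Na.
So Na makes up 2.989/276.126 = 0.0108 of the mass, i.e. 1.08%.

1.08 mass %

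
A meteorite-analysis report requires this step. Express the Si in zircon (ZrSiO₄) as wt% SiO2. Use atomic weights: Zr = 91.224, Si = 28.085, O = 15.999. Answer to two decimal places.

Formula mass = 183.305 g/mol.
1 Si → 1.0000 mol SiO2 per formula unit; M(SiO2) = 60.083, so SiO2 mass = 60.083 g.
60.083/183.305 × 100 = 32.78 wt%.

32.78 wt%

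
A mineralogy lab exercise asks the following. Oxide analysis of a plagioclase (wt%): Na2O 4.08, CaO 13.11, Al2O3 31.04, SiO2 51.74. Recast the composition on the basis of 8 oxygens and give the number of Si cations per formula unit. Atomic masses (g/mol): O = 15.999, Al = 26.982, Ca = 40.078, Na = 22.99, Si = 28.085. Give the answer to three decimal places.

4.08 wt% Na2O ÷ 61.979 g/mol = 0.06583 mol, giving 0.13166 Na and 0.06583 O.
13.11 wt% CaO ÷ 56.077 g/mol = 0.23379 mol, giving 0.23379 Ca and 0.23379 O.
31.04 wt% Al2O3 ÷ 101.961 g/mol = 0.30443 mol, giving 0.60886 Al and 0.91329 O.
51.74 wt% SiO2 ÷ 60.083 g/mol = 0.86114 mol, giving 0.86114 Si and 1.72228 O.
Oxygen sums to 2.93519; scaling by 8/2.93519 = 2.72555 puts the formula on 8 O.
Si: 0.86114 × 2.72555 = 2.347 atoms per formula unit.

2.347 Si apfu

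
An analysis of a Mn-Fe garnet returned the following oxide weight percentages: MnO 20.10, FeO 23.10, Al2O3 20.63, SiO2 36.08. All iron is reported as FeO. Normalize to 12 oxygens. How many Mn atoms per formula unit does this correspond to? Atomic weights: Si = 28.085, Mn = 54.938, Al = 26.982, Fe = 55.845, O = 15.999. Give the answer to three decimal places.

1.409 Mn apfu

MnO (M=70.937): mol = 0.28335; Mn = 0.28335, O = 0.28335.
FeO (M=71.844): mol = 0.32153; Fe = 0.32153, O = 0.32153.
Al2O3 (M=101.961): mol = 0.20233; Al = 0.40466, O = 0.60699.
SiO2 (M=60.083): mol = 0.60050; Si = 0.60050, O = 1.20100.
ΣO = 2.41287; factor = 12/ΣO = 4.97333.
Mn apfu = 0.28335 × 4.97333 = 1.409.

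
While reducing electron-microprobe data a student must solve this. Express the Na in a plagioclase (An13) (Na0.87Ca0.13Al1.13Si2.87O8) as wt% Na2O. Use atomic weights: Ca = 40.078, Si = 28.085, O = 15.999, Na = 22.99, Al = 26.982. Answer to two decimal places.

10.20 wt%

Molar mass of Na0.87Ca0.13Al1.13Si2.87O8 = 0.87·22.99 + 0.13·40.078 + 1.13·26.982 + 2.87·28.085 + 8·15.999 = 264.297 g/mol.
Each formula unit contains 0.87 Na, equivalent to 0.87/2 = 0.4350 mol Na2O.
M(Na2O) = 2×22.99 + 1×15.999 = 61.979 g/mol.
Mass of Na2O per formula unit = 0.4350 × 61.979 = 26.961 g.
Na2O wt% = 26.961 / 264.297 × 100 = 10.20%.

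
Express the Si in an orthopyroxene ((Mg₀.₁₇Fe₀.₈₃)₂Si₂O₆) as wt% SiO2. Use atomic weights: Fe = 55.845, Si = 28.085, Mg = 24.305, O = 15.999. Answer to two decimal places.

47.47 wt%

Molar mass of (Mg₀.₁₇Fe₀.₈₃)₂Si₂O₆ = 0.34×24.305 + 1.66×55.845 + 2×28.085 + 6×15.999 = 253.130 g/mol.
Each formula unit contains 2 Si, equivalent to 2/1 = 2.0000 mol SiO2.
M(SiO2) = 1×28.085 + 2×15.999 = 60.083 g/mol.
Mass of SiO2 per formula unit = 2.0000 × 60.083 = 120.166 g.
SiO2 wt% = 120.166 / 253.130 × 100 = 47.47%.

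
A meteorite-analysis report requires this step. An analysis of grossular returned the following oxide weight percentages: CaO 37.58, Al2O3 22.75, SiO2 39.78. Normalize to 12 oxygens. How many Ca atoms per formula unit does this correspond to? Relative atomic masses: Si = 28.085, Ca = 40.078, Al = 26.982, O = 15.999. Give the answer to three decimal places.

CaO: 37.58/56.077 = 0.67015 mol → 0.67015 mol Ca, 0.67015 mol O.
Al2O3: 22.75/101.961 = 0.22312 mol → 0.44624 mol Al, 0.66936 mol O.
SiO2: 39.78/60.083 = 0.66208 mol → 0.66208 mol Si, 1.32416 mol O.
Total oxygen = 2.66367 mol. Normalization factor = 12/2.66367 = 4.50506.
Ca per 12 O = 0.67015 × 4.50506 = 3.019.

3.019 Ca apfu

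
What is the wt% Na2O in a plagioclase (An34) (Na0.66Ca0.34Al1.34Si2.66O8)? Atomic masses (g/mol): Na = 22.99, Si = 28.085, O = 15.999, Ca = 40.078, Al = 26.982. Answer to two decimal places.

7.64 wt%

Molar mass of Na0.66Ca0.34Al1.34Si2.66O8 = 0.66*22.99 + 0.34*40.078 + 1.34*26.982 + 2.66*28.085 + 8*15.999 = 267.654 g/mol.
Each formula unit contains 0.66 Na, equivalent to 0.66/2 = 0.3300 mol Na2O.
M(Na2O) = 2×22.99 + 1×15.999 = 61.979 g/mol.
Mass of Na2O per formula unit = 0.3300 × 61.979 = 20.453 g.
Na2O wt% = 20.453 / 267.654 × 100 = 7.64%.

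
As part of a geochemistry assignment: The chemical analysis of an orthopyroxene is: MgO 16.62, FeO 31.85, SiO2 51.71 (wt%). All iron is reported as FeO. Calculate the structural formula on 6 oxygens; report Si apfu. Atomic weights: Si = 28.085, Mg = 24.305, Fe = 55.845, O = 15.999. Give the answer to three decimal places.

2.004 Si apfu

MgO (M=40.304): mol = 0.41237; Mg = 0.41237, O = 0.41237.
FeO (M=71.844): mol = 0.44332; Fe = 0.44332, O = 0.44332.
SiO2 (M=60.083): mol = 0.86064; Si = 0.86064, O = 1.72128.
ΣO = 2.57697; factor = 6/ΣO = 2.32832.
Si apfu = 0.86064 × 2.32832 = 2.004.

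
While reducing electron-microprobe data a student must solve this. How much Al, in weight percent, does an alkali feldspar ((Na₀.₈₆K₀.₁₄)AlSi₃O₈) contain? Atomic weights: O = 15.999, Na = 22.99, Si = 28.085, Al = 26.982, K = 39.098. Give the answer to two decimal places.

10.20 weight percent

Molar mass of (Na₀.₈₆K₀.₁₄)AlSi₃O₈: 0.86·22.99 + 0.14·39.098 + 1·26.982 + 3·28.085 + 8·15.999 = 264.474 g/mol.
Mass of Al per formula unit: 1 × 26.982 = 26.982 g.
Weight fraction Al = 26.982 / 264.474 = 0.1020.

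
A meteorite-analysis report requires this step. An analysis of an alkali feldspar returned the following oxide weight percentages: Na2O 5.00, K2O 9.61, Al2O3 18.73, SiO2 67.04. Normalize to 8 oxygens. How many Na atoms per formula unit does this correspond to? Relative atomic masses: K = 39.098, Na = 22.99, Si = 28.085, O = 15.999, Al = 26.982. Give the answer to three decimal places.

Na2O: 5.00/61.979 = 0.08067 mol → 0.16134 mol Na, 0.08067 mol O.
K2O: 9.61/94.195 = 0.10202 mol → 0.20404 mol K, 0.10202 mol O.
Al2O3: 18.73/101.961 = 0.18370 mol → 0.36740 mol Al, 0.55110 mol O.
SiO2: 67.04/60.083 = 1.11579 mol → 1.11579 mol Si, 2.23158 mol O.
Total oxygen = 2.96537 mol. Normalization factor = 8/2.96537 = 2.69781.
Na per 8 O = 0.16134 × 2.69781 = 0.435.

0.435 Na apfu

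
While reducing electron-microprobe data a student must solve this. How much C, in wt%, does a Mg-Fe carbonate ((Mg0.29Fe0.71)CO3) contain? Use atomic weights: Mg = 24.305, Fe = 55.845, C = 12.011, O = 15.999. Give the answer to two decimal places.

M((Mg0.29Fe0.71)CO3) = 106.706 g/mol.
C contributes 1 × 12.011 = 12.011 g per mole.
12.011/106.706 = 0.1126 → 11.26%.

11.26 wt%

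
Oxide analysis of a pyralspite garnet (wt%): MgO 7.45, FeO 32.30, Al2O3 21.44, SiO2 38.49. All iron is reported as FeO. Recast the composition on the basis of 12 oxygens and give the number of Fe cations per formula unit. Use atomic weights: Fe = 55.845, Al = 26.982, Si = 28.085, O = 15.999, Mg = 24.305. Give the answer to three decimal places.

2.119 Fe apfu

MgO (M=40.304): mol = 0.18485; Mg = 0.18485, O = 0.18485.
FeO (M=71.844): mol = 0.44959; Fe = 0.44959, O = 0.44959.
Al2O3 (M=101.961): mol = 0.21028; Al = 0.42056, O = 0.63084.
SiO2 (M=60.083): mol = 0.64061; Si = 0.64061, O = 1.28122.
ΣO = 2.54650; factor = 12/ΣO = 4.71235.
Fe apfu = 0.44959 × 4.71235 = 2.119.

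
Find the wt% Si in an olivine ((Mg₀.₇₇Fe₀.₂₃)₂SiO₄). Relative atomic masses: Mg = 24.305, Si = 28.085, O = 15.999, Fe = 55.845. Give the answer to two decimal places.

18.10 wt%

Molar mass of (Mg₀.₇₇Fe₀.₂₃)₂SiO₄: 1.54*24.305 + 0.46*55.845 + 1*28.085 + 4*15.999 = 155.199 g/mol.
Mass of Si per formula unit: 1 × 28.085 = 28.085 g.
Weight fraction Si = 28.085 / 155.199 = 0.1810.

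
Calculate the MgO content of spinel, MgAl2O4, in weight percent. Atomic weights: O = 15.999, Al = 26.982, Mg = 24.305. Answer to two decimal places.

28.33 wt%

Formula mass = 142.265 g/mol.
1 Mg → 1.0000 mol MgO per formula unit; M(MgO) = 40.304, so MgO mass = 40.304 g.
40.304/142.265 × 100 = 28.33 wt%.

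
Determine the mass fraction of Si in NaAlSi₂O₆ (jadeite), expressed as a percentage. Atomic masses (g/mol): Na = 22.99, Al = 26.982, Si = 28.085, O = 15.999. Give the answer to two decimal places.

27.79 weight percent

Formula mass = 1·22.99 + 1·26.982 + 2·28.085 + 6·15.999 = 202.136 g/mol, of which 56.170 g is Si.
So Si makes up 56.170/202.136 = 0.2779 of the mass, i.e. 27.79%.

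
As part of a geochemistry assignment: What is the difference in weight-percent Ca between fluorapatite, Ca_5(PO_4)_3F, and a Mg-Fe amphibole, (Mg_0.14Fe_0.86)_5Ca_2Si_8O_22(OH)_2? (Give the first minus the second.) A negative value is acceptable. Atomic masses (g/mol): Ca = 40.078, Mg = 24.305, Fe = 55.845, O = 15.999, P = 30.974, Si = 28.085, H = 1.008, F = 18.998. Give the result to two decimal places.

M(Ca_5(PO_4)_3F) = 504.298 g/mol, so wt% Ca = 200.390/504.298 × 100 = 39.74%.
M((Mg_0.14Fe_0.86)_5Ca_2Si_8O_22(OH)_2) = 947.975 g/mol, so wt% Ca = 80.156/947.975 × 100 = 8.46%.
39.74 − 8.46 = 31.28 pp.

31.28 percentage points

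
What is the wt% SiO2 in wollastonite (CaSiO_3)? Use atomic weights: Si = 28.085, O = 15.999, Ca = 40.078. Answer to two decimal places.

51.72 wt%

M(CaSiO_3) = 116.160 g/mol; M(SiO2) = 60.083 g/mol.
Moles SiO2 per formula unit = 1 Si ÷ 1 = 1.0000.
SiO2 fraction = (1.0000 × 60.083) / 116.160 = 60.083/116.160 = 0.5172.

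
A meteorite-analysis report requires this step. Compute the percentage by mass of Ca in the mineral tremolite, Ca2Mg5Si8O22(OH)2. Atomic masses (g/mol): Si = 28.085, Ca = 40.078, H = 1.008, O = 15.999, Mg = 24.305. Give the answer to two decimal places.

Molar mass of Ca2Mg5Si8O22(OH)2: 2×40.078 + 5×24.305 + 8×28.085 + 24×15.999 + 2×1.008 = 812.353 g/mol.
Mass of Ca per formula unit: 2 × 40.078 = 80.156 g.
Weight fraction Ca = 80.156 / 812.353 = 0.0987.

9.87 mass %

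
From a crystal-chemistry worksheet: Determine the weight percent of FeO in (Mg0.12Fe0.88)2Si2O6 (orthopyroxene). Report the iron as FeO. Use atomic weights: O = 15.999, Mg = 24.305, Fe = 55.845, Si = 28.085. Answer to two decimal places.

49.34 wt%

M((Mg0.12Fe0.88)2Si2O6) = 256.284 g/mol; M(FeO) = 71.844 g/mol.
Moles FeO per formula unit = 1.76 Fe ÷ 1 = 1.7600.
FeO fraction = (1.7600 × 71.844) / 256.284 = 126.445/256.284 = 0.4934.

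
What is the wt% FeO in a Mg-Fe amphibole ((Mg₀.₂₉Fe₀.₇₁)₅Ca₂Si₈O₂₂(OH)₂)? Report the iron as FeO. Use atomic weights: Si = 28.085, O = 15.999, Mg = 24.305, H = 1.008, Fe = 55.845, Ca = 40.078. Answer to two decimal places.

Formula mass = 924.320 g/mol.
3.55 Fe → 3.5500 mol FeO per formula unit; M(FeO) = 71.844, so FeO mass = 255.046 g.
255.046/924.320 × 100 = 27.59 wt%.

27.59 wt%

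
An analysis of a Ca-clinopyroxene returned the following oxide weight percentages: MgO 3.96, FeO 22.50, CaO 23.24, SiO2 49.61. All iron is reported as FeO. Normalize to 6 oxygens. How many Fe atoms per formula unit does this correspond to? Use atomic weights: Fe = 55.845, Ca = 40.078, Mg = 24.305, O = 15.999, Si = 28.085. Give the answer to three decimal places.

3.96 wt% MgO ÷ 40.304 g/mol = 0.09825 mol, giving 0.09825 Mg and 0.09825 O.
22.50 wt% FeO ÷ 71.844 g/mol = 0.31318 mol, giving 0.31318 Fe and 0.31318 O.
23.24 wt% CaO ÷ 56.077 g/mol = 0.41443 mol, giving 0.41443 Ca and 0.41443 O.
49.61 wt% SiO2 ÷ 60.083 g/mol = 0.82569 mol, giving 0.82569 Si and 1.65138 O.
Oxygen sums to 2.47724; scaling by 6/2.47724 = 2.42205 puts the formula on 6 O.
Fe: 0.31318 × 2.42205 = 0.759 atoms per formula unit.

0.759 Fe apfu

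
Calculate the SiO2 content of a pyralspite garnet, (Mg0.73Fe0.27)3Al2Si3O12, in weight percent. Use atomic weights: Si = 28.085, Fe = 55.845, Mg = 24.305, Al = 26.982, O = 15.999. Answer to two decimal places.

M((Mg0.73Fe0.27)3Al2Si3O12) = 428.669 g/mol; M(SiO2) = 60.083 g/mol.
Moles SiO2 per formula unit = 3 Si ÷ 1 = 3.0000.
SiO2 fraction = (3.0000 × 60.083) / 428.669 = 180.249/428.669 = 0.4205.

42.05 wt%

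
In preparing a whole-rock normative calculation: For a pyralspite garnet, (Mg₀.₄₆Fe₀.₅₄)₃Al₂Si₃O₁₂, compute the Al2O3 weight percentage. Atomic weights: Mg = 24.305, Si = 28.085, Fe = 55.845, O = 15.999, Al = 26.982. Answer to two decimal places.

M((Mg₀.₄₆Fe₀.₅₄)₃Al₂Si₃O₁₂) = 454.217 g/mol; M(Al2O3) = 101.961 g/mol.
Moles Al2O3 per formula unit = 2 Al ÷ 2 = 1.0000.
Al2O3 fraction = (1.0000 × 101.961) / 454.217 = 101.961/454.217 = 0.2245.

22.45 wt%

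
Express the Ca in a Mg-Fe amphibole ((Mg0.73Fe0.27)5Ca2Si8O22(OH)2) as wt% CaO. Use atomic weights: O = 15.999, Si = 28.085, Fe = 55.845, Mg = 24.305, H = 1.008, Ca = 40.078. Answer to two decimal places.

13.12 wt%

Molar mass of (Mg0.73Fe0.27)5Ca2Si8O22(OH)2 = 3.65×24.305 + 1.35×55.845 + 2×40.078 + 8×28.085 + 24×15.999 + 2×1.008 = 854.932 g/mol.
Each formula unit contains 2 Ca, equivalent to 2/1 = 2.0000 mol CaO.
M(CaO) = 1×40.078 + 1×15.999 = 56.077 g/mol.
Mass of CaO per formula unit = 2.0000 × 56.077 = 112.154 g.
CaO wt% = 112.154 / 854.932 × 100 = 13.12%.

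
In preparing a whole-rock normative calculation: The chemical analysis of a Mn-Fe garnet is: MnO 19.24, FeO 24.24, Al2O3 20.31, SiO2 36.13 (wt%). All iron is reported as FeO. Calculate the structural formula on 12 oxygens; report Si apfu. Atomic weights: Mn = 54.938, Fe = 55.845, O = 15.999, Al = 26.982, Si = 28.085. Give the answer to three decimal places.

19.24 wt% MnO ÷ 70.937 g/mol = 0.27123 mol, giving 0.27123 Mn and 0.27123 O.
24.24 wt% FeO ÷ 71.844 g/mol = 0.33740 mol, giving 0.33740 Fe and 0.33740 O.
20.31 wt% Al2O3 ÷ 101.961 g/mol = 0.19919 mol, giving 0.39838 Al and 0.59757 O.
36.13 wt% SiO2 ÷ 60.083 g/mol = 0.60133 mol, giving 0.60133 Si and 1.20266 O.
Oxygen sums to 2.40886; scaling by 12/2.40886 = 4.98161 puts the formula on 12 O.
Si: 0.60133 × 4.98161 = 2.996 atoms per formula unit.

2.996 Si apfu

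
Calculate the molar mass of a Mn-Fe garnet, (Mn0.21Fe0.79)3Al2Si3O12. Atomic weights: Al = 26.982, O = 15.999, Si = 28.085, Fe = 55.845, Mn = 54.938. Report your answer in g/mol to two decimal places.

497.17 g/mol

The formula mass is the sum 0.63·54.938 + 2.37·55.845 + 2·26.982 + 3·28.085 + 12·15.999.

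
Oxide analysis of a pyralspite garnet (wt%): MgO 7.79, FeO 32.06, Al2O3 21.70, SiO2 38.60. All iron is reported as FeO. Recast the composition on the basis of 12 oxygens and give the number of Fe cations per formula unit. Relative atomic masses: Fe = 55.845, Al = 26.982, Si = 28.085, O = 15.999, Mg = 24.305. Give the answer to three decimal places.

7.79 wt% MgO ÷ 40.304 g/mol = 0.19328 mol, giving 0.19328 Mg and 0.19328 O.
32.06 wt% FeO ÷ 71.844 g/mol = 0.44624 mol, giving 0.44624 Fe and 0.44624 O.
21.70 wt% Al2O3 ÷ 101.961 g/mol = 0.21283 mol, giving 0.42566 Al and 0.63849 O.
38.60 wt% SiO2 ÷ 60.083 g/mol = 0.64244 mol, giving 0.64244 Si and 1.28488 O.
Oxygen sums to 2.56289; scaling by 12/2.56289 = 4.68221 puts the formula on 12 O.
Fe: 0.44624 × 4.68221 = 2.089 atoms per formula unit.

2.089 Fe apfu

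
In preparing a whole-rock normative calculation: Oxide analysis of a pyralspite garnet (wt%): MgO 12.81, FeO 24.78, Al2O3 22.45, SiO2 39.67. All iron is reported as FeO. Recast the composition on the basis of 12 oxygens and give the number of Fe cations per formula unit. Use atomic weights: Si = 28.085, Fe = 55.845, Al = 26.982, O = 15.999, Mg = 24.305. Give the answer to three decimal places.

12.81 wt% MgO ÷ 40.304 g/mol = 0.31783 mol, giving 0.31783 Mg and 0.31783 O.
24.78 wt% FeO ÷ 71.844 g/mol = 0.34491 mol, giving 0.34491 Fe and 0.34491 O.
22.45 wt% Al2O3 ÷ 101.961 g/mol = 0.22018 mol, giving 0.44036 Al and 0.66054 O.
39.67 wt% SiO2 ÷ 60.083 g/mol = 0.66025 mol, giving 0.66025 Si and 1.32050 O.
Oxygen sums to 2.64378; scaling by 12/2.64378 = 4.53896 puts the formula on 12 O.
Fe: 0.34491 × 4.53896 = 1.566 atoms per formula unit.

1.566 Fe apfu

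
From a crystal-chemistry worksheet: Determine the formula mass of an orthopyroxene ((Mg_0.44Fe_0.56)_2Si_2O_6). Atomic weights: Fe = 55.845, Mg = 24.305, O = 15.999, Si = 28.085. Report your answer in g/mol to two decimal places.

236.10 g/mol

Mg: 0.88 × 24.305 = 21.3884
Fe: 1.12 × 55.845 = 62.5464
Si: 2 × 28.085 = 56.1700
O: 6 × 15.999 = 95.9940
Summing the contributions gives the formula mass.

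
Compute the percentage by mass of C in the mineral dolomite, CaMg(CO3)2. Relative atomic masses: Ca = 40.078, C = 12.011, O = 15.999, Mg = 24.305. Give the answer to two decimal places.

13.03 wt%

Molar mass of CaMg(CO3)2: 1·40.078 + 1·24.305 + 2·12.011 + 6·15.999 = 184.399 g/mol.
Mass of C per formula unit: 2 × 12.011 = 24.022 g.
Weight fraction C = 24.022 / 184.399 = 0.1303.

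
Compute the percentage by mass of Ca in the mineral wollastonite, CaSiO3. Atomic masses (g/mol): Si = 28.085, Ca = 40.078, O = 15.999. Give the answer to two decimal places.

Formula mass = 1×40.078 + 1×28.085 + 3×15.999 = 116.160 g/mol, of which 40.078 g is Ca.
So Ca makes up 40.078/116.160 = 0.3450 of the mass, i.e. 34.50%.

34.50 wt%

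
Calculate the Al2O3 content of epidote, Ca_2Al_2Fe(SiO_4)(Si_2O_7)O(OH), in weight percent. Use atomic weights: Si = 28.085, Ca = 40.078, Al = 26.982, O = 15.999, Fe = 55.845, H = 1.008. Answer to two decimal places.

Molar mass of Ca_2Al_2Fe(SiO_4)(Si_2O_7)O(OH) = 2*40.078 + 2*26.982 + 1*55.845 + 3*28.085 + 13*15.999 + 1*1.008 = 483.215 g/mol.
Each formula unit contains 2 Al, equivalent to 2/2 = 1.0000 mol Al2O3.
M(Al2O3) = 2×26.982 + 3×15.999 = 101.961 g/mol.
Mass of Al2O3 per formula unit = 1.0000 × 101.961 = 101.961 g.
Al2O3 wt% = 101.961 / 483.215 × 100 = 21.10%.

21.10 wt%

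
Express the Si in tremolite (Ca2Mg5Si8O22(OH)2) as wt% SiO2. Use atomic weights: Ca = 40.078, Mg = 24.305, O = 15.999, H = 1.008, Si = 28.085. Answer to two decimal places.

Formula mass = 812.353 g/mol.
8 Si → 8.0000 mol SiO2 per formula unit; M(SiO2) = 60.083, so SiO2 mass = 480.664 g.
480.664/812.353 × 100 = 59.17 wt%.

59.17 wt%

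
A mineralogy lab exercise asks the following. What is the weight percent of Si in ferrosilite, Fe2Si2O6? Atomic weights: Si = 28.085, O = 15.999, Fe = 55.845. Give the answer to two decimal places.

21.29 weight percent

M(Fe2Si2O6) = 263.854 g/mol.
Si contributes 2 × 28.085 = 56.170 g per mole.
56.170/263.854 = 0.2129 → 21.29%.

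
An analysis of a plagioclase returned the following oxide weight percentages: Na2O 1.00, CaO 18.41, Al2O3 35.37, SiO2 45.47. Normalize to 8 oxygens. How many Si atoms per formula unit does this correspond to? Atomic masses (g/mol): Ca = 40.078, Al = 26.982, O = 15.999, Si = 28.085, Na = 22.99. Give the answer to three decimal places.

Na2O: 1.00/61.979 = 0.01613 mol → 0.03226 mol Na, 0.01613 mol O.
CaO: 18.41/56.077 = 0.32830 mol → 0.32830 mol Ca, 0.32830 mol O.
Al2O3: 35.37/101.961 = 0.34690 mol → 0.69380 mol Al, 1.04070 mol O.
SiO2: 45.47/60.083 = 0.75679 mol → 0.75679 mol Si, 1.51358 mol O.
Total oxygen = 2.89871 mol. Normalization factor = 8/2.89871 = 2.75985.
Si per 8 O = 0.75679 × 2.75985 = 2.089.

2.089 Si apfu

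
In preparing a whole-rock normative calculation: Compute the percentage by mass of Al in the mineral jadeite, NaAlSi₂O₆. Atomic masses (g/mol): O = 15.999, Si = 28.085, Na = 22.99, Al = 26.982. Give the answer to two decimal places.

M(NaAlSi₂O₆) = 202.136 g/mol.
Al contributes 1 × 26.982 = 26.982 g per mole.
26.982/202.136 = 0.1335 → 13.35%.

13.35 mass %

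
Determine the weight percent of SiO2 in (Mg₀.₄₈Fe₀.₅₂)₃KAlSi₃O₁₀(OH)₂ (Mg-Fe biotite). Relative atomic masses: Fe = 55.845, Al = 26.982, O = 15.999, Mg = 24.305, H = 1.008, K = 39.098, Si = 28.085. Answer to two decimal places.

Formula mass = 466.456 g/mol.
3 Si → 3.0000 mol SiO2 per formula unit; M(SiO2) = 60.083, so SiO2 mass = 180.249 g.
180.249/466.456 × 100 = 38.64 wt%.

38.64 wt%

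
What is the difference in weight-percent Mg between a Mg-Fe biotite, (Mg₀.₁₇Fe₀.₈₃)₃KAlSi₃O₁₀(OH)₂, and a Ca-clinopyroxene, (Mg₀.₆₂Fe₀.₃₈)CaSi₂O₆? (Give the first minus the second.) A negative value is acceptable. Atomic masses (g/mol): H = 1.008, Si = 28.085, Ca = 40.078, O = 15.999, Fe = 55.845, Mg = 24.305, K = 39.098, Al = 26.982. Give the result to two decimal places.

-4.09 percentage points

Mg in (Mg₀.₁₇Fe₀.₈₃)₃KAlSi₃O₁₀(OH)₂: molar mass 495.789 g/mol; 0.51×24.305 = 12.396 g → 2.50 wt%.
Mg in (Mg₀.₆₂Fe₀.₃₈)CaSi₂O₆: molar mass 228.532 g/mol; 0.62×24.305 = 15.069 g → 6.59 wt%.
Difference = 2.50 − 6.59 = -4.09 percentage points.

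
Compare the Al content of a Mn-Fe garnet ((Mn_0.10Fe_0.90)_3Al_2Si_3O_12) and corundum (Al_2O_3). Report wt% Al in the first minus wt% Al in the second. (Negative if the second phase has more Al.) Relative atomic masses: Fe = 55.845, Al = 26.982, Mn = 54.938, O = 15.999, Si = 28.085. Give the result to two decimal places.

-42.08 percentage points

First mineral: 53.964 g Al in 497.470 g formula = 10.85 wt% Al.
Second mineral: 53.964 g Al in 101.961 g formula = 52.93 wt% Al.
10.85% − 52.93% gives a difference of -42.08 percentage points.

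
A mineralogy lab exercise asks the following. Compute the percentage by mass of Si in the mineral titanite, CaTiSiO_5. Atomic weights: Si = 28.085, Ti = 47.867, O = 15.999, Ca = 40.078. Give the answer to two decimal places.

14.33 mass %

Molar mass of CaTiSiO_5: 1×40.078 + 1×47.867 + 1×28.085 + 5×15.999 = 196.025 g/mol.
Mass of Si per formula unit: 1 × 28.085 = 28.085 g.
Weight fraction Si = 28.085 / 196.025 = 0.1433.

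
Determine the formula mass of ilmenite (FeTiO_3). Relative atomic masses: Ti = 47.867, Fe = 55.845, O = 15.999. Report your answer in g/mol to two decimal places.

M = 1×55.845 + 1×47.867 + 3×15.999

151.71 g/mol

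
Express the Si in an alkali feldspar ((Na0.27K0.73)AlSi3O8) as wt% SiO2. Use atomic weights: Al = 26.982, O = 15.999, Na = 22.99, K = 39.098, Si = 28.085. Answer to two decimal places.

65.79 wt%

Formula mass = 273.978 g/mol.
3 Si → 3.0000 mol SiO2 per formula unit; M(SiO2) = 60.083, so SiO2 mass = 180.249 g.
180.249/273.978 × 100 = 65.79 wt%.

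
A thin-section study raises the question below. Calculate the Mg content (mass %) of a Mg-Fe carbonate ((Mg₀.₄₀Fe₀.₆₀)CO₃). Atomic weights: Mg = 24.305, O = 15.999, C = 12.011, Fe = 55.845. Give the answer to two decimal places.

Formula mass = 0.40×24.305 + 0.60×55.845 + 1×12.011 + 3×15.999 = 103.237 g/mol, of which 9.722 g is Mg.
So Mg makes up 9.722/103.237 = 0.0942 of the mass, i.e. 9.42%.

9.42 mass %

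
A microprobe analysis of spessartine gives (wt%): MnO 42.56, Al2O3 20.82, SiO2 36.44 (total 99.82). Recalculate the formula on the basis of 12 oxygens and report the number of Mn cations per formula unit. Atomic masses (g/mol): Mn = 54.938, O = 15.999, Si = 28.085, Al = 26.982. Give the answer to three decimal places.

2.968 Mn apfu

MnO: 42.56/70.937 = 0.59997 mol → 0.59997 mol Mn, 0.59997 mol O.
Al2O3: 20.82/101.961 = 0.20420 mol → 0.40840 mol Al, 0.61260 mol O.
SiO2: 36.44/60.083 = 0.60649 mol → 0.60649 mol Si, 1.21298 mol O.
Total oxygen = 2.42555 mol. Normalization factor = 12/2.42555 = 4.94733.
Mn per 12 O = 0.59997 × 4.94733 = 2.968.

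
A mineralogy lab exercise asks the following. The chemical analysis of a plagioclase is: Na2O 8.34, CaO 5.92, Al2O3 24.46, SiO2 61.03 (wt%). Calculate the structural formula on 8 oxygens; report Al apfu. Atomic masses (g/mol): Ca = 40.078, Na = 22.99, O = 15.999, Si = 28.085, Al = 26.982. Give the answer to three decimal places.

Na2O: 8.34/61.979 = 0.13456 mol → 0.26912 mol Na, 0.13456 mol O.
CaO: 5.92/56.077 = 0.10557 mol → 0.10557 mol Ca, 0.10557 mol O.
Al2O3: 24.46/101.961 = 0.23990 mol → 0.47980 mol Al, 0.71970 mol O.
SiO2: 61.03/60.083 = 1.01576 mol → 1.01576 mol Si, 2.03152 mol O.
Total oxygen = 2.99135 mol. Normalization factor = 8/2.99135 = 2.67438.
Al per 8 O = 0.47980 × 2.67438 = 1.283.

1.283 Al apfu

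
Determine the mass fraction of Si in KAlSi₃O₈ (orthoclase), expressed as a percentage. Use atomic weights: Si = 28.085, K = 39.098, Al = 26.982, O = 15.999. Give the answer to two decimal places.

Molar mass of KAlSi₃O₈: 1·39.098 + 1·26.982 + 3·28.085 + 8·15.999 = 278.327 g/mol.
Mass of Si per formula unit: 3 × 28.085 = 84.255 g.
Weight fraction Si = 84.255 / 278.327 = 0.3027.

30.27 mass %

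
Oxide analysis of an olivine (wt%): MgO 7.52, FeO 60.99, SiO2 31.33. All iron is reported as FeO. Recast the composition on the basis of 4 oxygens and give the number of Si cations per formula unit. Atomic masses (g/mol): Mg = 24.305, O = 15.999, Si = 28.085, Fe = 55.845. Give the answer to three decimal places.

7.52 wt% MgO ÷ 40.304 g/mol = 0.18658 mol, giving 0.18658 Mg and 0.18658 O.
60.99 wt% FeO ÷ 71.844 g/mol = 0.84892 mol, giving 0.84892 Fe and 0.84892 O.
31.33 wt% SiO2 ÷ 60.083 g/mol = 0.52145 mol, giving 0.52145 Si and 1.04290 O.
Oxygen sums to 2.07840; scaling by 4/2.07840 = 1.92456 puts the formula on 4 O.
Si: 0.52145 × 1.92456 = 1.004 atoms per formula unit.

1.004 Si apfu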